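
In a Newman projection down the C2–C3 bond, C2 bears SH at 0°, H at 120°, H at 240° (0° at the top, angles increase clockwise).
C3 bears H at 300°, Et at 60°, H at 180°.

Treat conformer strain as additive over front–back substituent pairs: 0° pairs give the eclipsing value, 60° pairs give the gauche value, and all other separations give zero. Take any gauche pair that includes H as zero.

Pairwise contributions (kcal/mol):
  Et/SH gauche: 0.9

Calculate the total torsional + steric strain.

0.9 kcal/mol

This conformer is staggered. SH at 0° is gauche with Et at 60° (0.9). Total 0.9 kcal/mol.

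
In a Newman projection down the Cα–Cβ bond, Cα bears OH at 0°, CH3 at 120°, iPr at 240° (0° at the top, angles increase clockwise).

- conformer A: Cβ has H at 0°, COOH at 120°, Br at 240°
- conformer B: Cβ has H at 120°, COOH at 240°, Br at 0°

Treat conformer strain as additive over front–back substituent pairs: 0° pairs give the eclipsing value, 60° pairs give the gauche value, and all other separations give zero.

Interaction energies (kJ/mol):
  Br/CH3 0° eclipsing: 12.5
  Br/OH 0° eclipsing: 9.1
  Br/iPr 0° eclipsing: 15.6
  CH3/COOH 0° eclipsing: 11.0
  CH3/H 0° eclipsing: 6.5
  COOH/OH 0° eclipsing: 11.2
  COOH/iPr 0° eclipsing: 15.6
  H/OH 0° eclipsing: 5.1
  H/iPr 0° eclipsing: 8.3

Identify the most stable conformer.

B

A (eclipsed): OH–H eclipsed, CH3–COOH eclipsed, iPr–Br eclipsed; 5.1 + 11.0 + 15.6 = 31.7 kJ/mol.
B (eclipsed): OH–Br eclipsed, CH3–H eclipsed, iPr–COOH eclipsed; 9.1 + 6.5 + 15.6 = 31.2 kJ/mol.
B has the lowest total (31.2 kJ/mol).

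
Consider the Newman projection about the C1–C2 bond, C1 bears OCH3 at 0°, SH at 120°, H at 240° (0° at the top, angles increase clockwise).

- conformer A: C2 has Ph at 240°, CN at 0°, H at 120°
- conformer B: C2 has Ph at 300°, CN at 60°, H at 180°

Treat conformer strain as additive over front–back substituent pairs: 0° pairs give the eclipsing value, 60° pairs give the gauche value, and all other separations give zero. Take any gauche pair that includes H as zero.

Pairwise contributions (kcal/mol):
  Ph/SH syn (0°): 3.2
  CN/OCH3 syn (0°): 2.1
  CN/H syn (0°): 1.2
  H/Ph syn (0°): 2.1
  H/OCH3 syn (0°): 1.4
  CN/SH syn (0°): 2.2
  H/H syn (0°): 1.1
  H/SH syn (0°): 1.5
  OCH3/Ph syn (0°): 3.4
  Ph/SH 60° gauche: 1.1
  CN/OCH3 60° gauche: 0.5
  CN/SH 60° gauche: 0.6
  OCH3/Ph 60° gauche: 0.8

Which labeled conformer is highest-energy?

A (eclipsed): OCH3(0°)/CN(0°) eclipsed 2.1; SH(120°)/H(120°) eclipsed 1.5; H(240°)/Ph(240°) eclipsed 2.1 → 5.7 kcal/mol.
B (staggered): OCH3(0°)/Ph(300°) gauche 0.8; OCH3(0°)/CN(60°) gauche 0.5; SH(120°)/CN(60°) gauche 0.6 → 1.9 kcal/mol.
A has the highest total (5.7 kcal/mol).

A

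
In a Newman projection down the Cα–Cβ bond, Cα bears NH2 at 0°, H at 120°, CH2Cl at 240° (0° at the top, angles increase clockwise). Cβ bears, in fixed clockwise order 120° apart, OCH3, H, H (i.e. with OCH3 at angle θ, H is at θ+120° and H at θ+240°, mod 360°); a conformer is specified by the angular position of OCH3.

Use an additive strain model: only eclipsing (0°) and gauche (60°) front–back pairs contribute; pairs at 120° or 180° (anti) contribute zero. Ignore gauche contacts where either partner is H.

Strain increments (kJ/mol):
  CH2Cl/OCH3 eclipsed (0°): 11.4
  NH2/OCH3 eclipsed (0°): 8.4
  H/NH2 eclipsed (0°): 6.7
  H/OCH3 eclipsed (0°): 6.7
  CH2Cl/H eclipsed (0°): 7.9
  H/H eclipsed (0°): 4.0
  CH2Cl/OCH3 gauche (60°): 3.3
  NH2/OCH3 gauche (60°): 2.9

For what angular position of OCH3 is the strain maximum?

240°

OCH3 at 0° (eclipsed): NH2–OCH3 eclipsed, H–H eclipsed, CH2Cl–H eclipsed; 8.4 + 4.0 + 7.9 = 20.3 kJ/mol.
OCH3 at 60° (staggered): NH2–OCH3 gauche; 2.9 = 2.9 kJ/mol.
OCH3 at 120° (eclipsed): NH2–H eclipsed, H–OCH3 eclipsed, CH2Cl–H eclipsed; 6.7 + 6.7 + 7.9 = 21.3 kJ/mol.
OCH3 at 180° (staggered): CH2Cl–OCH3 gauche; 3.3 = 3.3 kJ/mol.
OCH3 at 240° (eclipsed): NH2–H eclipsed, H–H eclipsed, CH2Cl–OCH3 eclipsed; 6.7 + 4.0 + 11.4 = 22.1 kJ/mol.
OCH3 at 300° (staggered): NH2–OCH3 gauche, CH2Cl–OCH3 gauche; 2.9 + 3.3 = 6.2 kJ/mol.
The maximum (22.1 kJ/mol) occurs with OCH3 at 240°.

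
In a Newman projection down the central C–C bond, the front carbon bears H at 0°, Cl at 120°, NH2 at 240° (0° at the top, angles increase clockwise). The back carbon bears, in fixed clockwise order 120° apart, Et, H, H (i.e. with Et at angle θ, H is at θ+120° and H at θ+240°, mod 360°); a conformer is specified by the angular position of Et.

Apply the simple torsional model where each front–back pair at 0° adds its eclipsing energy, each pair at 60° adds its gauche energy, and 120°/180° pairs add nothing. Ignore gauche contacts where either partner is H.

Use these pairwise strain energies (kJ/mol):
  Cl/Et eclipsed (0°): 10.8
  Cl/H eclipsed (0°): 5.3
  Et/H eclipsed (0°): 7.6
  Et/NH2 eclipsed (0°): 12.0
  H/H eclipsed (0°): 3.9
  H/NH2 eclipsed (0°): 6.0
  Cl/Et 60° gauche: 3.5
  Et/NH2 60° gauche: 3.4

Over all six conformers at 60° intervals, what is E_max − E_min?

17.8 kJ/mol

Et at 0° (eclipsed): H–Et eclipsed, Cl–H eclipsed, NH2–H eclipsed; 7.6 + 5.3 + 6.0 = 18.9 kJ/mol.
Et at 60° (staggered): Cl–Et gauche; 3.5 = 3.5 kJ/mol.
Et at 120° (eclipsed): H–H eclipsed, Cl–Et eclipsed, NH2–H eclipsed; 3.9 + 10.8 + 6.0 = 20.7 kJ/mol.
Et at 180° (staggered): Cl–Et gauche, NH2–Et gauche; 3.5 + 3.4 = 6.9 kJ/mol.
Et at 240° (eclipsed): H–H eclipsed, Cl–H eclipsed, NH2–Et eclipsed; 3.9 + 5.3 + 12.0 = 21.2 kJ/mol.
Et at 300° (staggered): NH2–Et gauche; 3.4 = 3.4 kJ/mol.
Max at 240° (21.2 kJ/mol), min at 300° (3.4 kJ/mol); barrier = 17.8 kJ/mol.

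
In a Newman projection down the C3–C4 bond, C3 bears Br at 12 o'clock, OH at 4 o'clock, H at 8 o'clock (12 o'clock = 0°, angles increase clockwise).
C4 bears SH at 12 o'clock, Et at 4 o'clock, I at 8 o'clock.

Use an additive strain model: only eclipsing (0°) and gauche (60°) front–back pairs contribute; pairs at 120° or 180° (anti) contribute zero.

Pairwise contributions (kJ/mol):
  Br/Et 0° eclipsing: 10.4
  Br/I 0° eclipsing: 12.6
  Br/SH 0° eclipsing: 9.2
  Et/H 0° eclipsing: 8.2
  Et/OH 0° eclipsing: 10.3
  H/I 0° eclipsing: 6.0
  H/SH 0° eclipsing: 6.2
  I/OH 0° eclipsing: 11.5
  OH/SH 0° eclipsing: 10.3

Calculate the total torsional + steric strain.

This conformer is eclipsed. Br at 0° is eclipsed with SH at 0° (9.2); OH at 120° is eclipsed with Et at 120° (10.3); H at 240° is eclipsed with I at 240° (6.0). Total 25.5 kJ/mol.

25.5 kJ/mol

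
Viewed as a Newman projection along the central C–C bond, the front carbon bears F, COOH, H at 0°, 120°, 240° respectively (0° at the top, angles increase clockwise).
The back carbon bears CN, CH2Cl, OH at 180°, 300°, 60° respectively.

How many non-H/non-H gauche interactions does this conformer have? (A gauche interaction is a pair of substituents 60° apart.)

4

Non-H gauche pairs: F(0°)/CH2Cl(300°); F(0°)/OH(60°); COOH(120°)/CN(180°); COOH(120°)/OH(60°) — 4 interactions.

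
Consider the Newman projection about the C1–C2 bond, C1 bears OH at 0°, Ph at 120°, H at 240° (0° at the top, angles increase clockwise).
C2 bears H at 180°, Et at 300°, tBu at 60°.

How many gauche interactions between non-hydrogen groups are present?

3

Non-H gauche pairs: OH(0°)/Et(300°); OH(0°)/tBu(60°); Ph(120°)/tBu(60°) — 3 interactions.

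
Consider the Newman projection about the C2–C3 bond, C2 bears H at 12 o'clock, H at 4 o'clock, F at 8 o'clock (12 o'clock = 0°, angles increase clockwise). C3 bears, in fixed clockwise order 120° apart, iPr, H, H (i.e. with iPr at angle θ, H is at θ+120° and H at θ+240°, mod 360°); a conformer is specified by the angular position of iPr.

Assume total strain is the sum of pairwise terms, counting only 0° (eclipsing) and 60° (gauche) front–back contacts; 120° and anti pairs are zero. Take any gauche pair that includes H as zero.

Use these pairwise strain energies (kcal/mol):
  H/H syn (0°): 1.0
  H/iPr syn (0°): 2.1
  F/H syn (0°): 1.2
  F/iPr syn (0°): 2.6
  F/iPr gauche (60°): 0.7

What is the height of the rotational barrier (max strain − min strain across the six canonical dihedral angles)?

iPr at 0° is eclipsed. H at 0° is eclipsed with iPr at 0° (2.1); H at 120° is eclipsed with H at 120° (1.0); F at 240° is eclipsed with H at 240° (1.2). Total 4.3 kcal/mol.
iPr at 60° (staggered): no non-H gauche contacts → 0.0 kcal/mol.
iPr at 120° is eclipsed. H at 0° is eclipsed with H at 0° (1.0); H at 120° is eclipsed with iPr at 120° (2.1); F at 240° is eclipsed with H at 240° (1.2). Total 4.3 kcal/mol.
iPr at 180° is staggered. F at 240° is gauche with iPr at 180° (0.7). Total 0.7 kcal/mol.
iPr at 240° is eclipsed. H at 0° is eclipsed with H at 0° (1.0); H at 120° is eclipsed with H at 120° (1.0); F at 240° is eclipsed with iPr at 240° (2.6). Total 4.6 kcal/mol.
iPr at 300° is staggered. F at 240° is gauche with iPr at 300° (0.7). Total 0.7 kcal/mol.
Max at 240° (4.6 kcal/mol), min at 60° (0.0 kcal/mol); barrier = 4.6 kcal/mol.

4.6 kcal/mol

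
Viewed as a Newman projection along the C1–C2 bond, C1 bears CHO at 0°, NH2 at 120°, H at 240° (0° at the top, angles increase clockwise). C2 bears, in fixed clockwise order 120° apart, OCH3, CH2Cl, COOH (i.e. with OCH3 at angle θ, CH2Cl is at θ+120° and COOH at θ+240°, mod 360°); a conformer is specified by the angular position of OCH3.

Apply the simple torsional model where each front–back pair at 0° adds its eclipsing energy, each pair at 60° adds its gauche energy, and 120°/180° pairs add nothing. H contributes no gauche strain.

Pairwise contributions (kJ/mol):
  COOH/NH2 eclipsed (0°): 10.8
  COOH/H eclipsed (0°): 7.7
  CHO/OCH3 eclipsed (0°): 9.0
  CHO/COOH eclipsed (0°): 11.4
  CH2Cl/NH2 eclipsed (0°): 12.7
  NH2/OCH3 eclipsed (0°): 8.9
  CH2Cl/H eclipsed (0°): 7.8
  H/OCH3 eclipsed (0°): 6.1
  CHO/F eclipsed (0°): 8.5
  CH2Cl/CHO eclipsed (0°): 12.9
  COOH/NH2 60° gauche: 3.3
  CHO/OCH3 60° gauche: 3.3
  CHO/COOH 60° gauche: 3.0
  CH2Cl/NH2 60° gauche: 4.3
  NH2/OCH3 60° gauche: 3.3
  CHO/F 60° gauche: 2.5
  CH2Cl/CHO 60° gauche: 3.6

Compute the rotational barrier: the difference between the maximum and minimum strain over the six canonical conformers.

OCH3 at 0° (eclipsed): CHO–OCH3 eclipsed, NH2–CH2Cl eclipsed, H–COOH eclipsed; 9.0 + 12.7 + 7.7 = 29.4 kJ/mol.
OCH3 at 60° (staggered): CHO–OCH3 gauche, CHO–COOH gauche, NH2–OCH3 gauche, NH2–CH2Cl gauche; 3.3 + 3.0 + 3.3 + 4.3 = 13.9 kJ/mol.
OCH3 at 120° (eclipsed): CHO–COOH eclipsed, NH2–OCH3 eclipsed, H–CH2Cl eclipsed; 11.4 + 8.9 + 7.8 = 28.1 kJ/mol.
OCH3 at 180° (staggered): CHO–CH2Cl gauche, CHO–COOH gauche, NH2–OCH3 gauche, NH2–COOH gauche; 3.6 + 3.0 + 3.3 + 3.3 = 13.2 kJ/mol.
OCH3 at 240° (eclipsed): CHO–CH2Cl eclipsed, NH2–COOH eclipsed, H–OCH3 eclipsed; 12.9 + 10.8 + 6.1 = 29.8 kJ/mol.
OCH3 at 300° (staggered): CHO–OCH3 gauche, CHO–CH2Cl gauche, NH2–CH2Cl gauche, NH2–COOH gauche; 3.3 + 3.6 + 4.3 + 3.3 = 14.5 kJ/mol.
Max at 240° (29.8 kJ/mol), min at 180° (13.2 kJ/mol); barrier = 16.6 kJ/mol.

16.6 kJ/mol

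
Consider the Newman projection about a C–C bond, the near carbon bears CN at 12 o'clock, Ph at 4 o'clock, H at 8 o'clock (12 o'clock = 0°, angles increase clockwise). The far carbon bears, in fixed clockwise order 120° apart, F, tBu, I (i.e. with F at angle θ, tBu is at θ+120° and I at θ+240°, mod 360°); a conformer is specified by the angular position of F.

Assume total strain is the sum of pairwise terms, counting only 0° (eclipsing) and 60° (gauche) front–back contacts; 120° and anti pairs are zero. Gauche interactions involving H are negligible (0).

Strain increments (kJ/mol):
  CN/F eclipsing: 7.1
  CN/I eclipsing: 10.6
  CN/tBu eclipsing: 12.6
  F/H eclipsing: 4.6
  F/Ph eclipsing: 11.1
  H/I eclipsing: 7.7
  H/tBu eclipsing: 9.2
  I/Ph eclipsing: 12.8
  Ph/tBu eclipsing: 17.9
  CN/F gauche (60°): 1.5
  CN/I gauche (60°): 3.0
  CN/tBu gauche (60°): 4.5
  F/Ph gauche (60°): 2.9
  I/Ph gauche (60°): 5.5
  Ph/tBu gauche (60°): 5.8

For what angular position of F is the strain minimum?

60°

F at 0° (eclipsed): CN(0°)/F(0°) eclipsed 7.1; Ph(120°)/tBu(120°) eclipsed 17.9; H(240°)/I(240°) eclipsed 7.7 → 32.7 kJ/mol.
F at 60° (staggered): CN(0°)/F(60°) gauche 1.5; CN(0°)/I(300°) gauche 3.0; Ph(120°)/F(60°) gauche 2.9; Ph(120°)/tBu(180°) gauche 5.8 → 13.2 kJ/mol.
F at 120° (eclipsed): CN(0°)/I(0°) eclipsed 10.6; Ph(120°)/F(120°) eclipsed 11.1; H(240°)/tBu(240°) eclipsed 9.2 → 30.9 kJ/mol.
F at 180° (staggered): CN(0°)/tBu(300°) gauche 4.5; CN(0°)/I(60°) gauche 3.0; Ph(120°)/F(180°) gauche 2.9; Ph(120°)/I(60°) gauche 5.5 → 15.9 kJ/mol.
F at 240° (eclipsed): CN(0°)/tBu(0°) eclipsed 12.6; Ph(120°)/I(120°) eclipsed 12.8; H(240°)/F(240°) eclipsed 4.6 → 30.0 kJ/mol.
F at 300° (staggered): CN(0°)/F(300°) gauche 1.5; CN(0°)/tBu(60°) gauche 4.5; Ph(120°)/tBu(60°) gauche 5.8; Ph(120°)/I(180°) gauche 5.5 → 17.3 kJ/mol.
The minimum (13.2 kJ/mol) occurs with F at 60°.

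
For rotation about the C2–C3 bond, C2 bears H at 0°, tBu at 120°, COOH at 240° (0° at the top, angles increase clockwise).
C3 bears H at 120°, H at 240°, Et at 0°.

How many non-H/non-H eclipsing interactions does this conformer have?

0

Every eclipsing pair involves H, so the count is 0.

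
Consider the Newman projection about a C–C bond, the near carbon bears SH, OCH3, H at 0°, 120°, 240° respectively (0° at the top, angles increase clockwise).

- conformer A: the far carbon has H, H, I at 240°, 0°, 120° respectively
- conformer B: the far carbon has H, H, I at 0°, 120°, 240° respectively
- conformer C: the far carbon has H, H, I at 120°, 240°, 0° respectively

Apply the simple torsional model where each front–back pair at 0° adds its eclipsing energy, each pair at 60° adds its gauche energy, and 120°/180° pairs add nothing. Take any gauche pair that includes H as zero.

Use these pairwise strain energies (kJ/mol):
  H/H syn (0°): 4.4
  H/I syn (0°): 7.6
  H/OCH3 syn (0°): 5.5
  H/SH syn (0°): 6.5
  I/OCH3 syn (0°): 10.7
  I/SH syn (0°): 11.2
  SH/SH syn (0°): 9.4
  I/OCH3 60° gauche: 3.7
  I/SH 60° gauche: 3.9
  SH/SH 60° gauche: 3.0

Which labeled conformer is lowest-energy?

A (eclipsed): SH(0°)/H(0°) eclipsed 6.5; OCH3(120°)/I(120°) eclipsed 10.7; H(240°)/H(240°) eclipsed 4.4 → 21.6 kJ/mol.
B (eclipsed): SH(0°)/H(0°) eclipsed 6.5; OCH3(120°)/H(120°) eclipsed 5.5; H(240°)/I(240°) eclipsed 7.6 → 19.6 kJ/mol.
C (eclipsed): SH(0°)/I(0°) eclipsed 11.2; OCH3(120°)/H(120°) eclipsed 5.5; H(240°)/H(240°) eclipsed 4.4 → 21.1 kJ/mol.
B has the lowest total (19.6 kJ/mol).

B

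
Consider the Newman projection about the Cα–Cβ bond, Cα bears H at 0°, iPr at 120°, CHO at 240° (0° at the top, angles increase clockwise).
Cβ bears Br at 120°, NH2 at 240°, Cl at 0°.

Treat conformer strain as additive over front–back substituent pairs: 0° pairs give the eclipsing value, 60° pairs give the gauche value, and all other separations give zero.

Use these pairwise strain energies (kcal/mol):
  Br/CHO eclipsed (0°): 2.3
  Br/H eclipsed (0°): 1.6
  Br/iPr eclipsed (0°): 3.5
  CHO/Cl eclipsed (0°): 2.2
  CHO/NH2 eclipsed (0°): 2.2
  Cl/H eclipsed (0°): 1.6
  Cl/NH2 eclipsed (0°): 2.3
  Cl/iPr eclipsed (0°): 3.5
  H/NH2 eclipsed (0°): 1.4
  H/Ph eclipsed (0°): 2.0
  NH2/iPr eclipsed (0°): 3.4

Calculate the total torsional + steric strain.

7.3 kcal/mol

This conformer (eclipsed): H–Cl eclipsed, iPr–Br eclipsed, CHO–NH2 eclipsed; 1.6 + 3.5 + 2.2 = 7.3 kcal/mol.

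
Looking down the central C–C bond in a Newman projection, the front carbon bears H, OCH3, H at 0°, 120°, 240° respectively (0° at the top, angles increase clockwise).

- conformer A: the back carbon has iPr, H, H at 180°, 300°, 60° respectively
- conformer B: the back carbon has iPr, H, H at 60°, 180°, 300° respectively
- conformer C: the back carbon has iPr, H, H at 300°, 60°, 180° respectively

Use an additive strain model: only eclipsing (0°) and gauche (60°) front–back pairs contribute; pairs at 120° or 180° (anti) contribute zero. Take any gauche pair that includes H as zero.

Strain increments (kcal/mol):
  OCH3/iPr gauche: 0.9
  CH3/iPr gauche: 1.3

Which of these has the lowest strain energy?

C

A (staggered): OCH3(120°)/iPr(180°) gauche 0.9 → 0.9 kcal/mol.
B (staggered): OCH3(120°)/iPr(60°) gauche 0.9 → 0.9 kcal/mol.
C (staggered): no non-H gauche contacts → 0.0 kcal/mol.
C has the lowest total (0.0 kcal/mol).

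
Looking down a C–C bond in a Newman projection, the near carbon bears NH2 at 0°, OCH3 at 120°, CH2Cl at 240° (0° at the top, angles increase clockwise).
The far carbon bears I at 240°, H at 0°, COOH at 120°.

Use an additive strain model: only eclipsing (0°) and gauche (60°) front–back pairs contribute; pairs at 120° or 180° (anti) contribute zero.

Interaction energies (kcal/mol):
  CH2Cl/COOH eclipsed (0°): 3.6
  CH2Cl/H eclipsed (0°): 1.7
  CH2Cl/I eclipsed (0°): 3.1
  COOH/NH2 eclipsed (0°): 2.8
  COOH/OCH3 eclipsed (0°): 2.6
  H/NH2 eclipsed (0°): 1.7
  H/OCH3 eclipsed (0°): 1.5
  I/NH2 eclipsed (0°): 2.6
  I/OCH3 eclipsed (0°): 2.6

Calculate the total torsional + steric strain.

This conformer is eclipsed. NH2 at 0° is eclipsed with H at 0° (1.7); OCH3 at 120° is eclipsed with COOH at 120° (2.6); CH2Cl at 240° is eclipsed with I at 240° (3.1). Total 7.4 kcal/mol.

7.4 kcal/mol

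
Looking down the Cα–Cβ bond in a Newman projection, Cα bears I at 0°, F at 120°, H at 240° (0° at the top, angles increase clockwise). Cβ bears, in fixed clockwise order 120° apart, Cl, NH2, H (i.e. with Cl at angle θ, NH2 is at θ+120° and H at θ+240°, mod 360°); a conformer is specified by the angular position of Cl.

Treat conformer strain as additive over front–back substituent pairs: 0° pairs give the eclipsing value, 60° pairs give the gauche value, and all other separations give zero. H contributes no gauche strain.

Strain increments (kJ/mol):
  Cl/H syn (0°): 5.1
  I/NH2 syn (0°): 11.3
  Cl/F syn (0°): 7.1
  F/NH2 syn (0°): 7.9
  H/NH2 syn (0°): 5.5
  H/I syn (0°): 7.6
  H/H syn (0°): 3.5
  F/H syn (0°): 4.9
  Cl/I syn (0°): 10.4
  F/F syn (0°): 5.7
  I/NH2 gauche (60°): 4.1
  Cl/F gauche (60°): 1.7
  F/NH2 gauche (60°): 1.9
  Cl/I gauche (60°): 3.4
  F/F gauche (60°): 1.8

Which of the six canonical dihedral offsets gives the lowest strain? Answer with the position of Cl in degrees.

180°

Cl at 0° (eclipsed): I–Cl eclipsed, F–NH2 eclipsed, H–H eclipsed; 10.4 + 7.9 + 3.5 = 21.8 kJ/mol.
Cl at 60° (staggered): I–Cl gauche, F–Cl gauche, F–NH2 gauche; 3.4 + 1.7 + 1.9 = 7.0 kJ/mol.
Cl at 120° (eclipsed): I–H eclipsed, F–Cl eclipsed, H–NH2 eclipsed; 7.6 + 7.1 + 5.5 = 20.2 kJ/mol.
Cl at 180° (staggered): I–NH2 gauche, F–Cl gauche; 4.1 + 1.7 = 5.8 kJ/mol.
Cl at 240° (eclipsed): I–NH2 eclipsed, F–H eclipsed, H–Cl eclipsed; 11.3 + 4.9 + 5.1 = 21.3 kJ/mol.
Cl at 300° (staggered): I–Cl gauche, I–NH2 gauche, F–NH2 gauche; 3.4 + 4.1 + 1.9 = 9.4 kJ/mol.
The minimum (5.8 kJ/mol) occurs with Cl at 180°.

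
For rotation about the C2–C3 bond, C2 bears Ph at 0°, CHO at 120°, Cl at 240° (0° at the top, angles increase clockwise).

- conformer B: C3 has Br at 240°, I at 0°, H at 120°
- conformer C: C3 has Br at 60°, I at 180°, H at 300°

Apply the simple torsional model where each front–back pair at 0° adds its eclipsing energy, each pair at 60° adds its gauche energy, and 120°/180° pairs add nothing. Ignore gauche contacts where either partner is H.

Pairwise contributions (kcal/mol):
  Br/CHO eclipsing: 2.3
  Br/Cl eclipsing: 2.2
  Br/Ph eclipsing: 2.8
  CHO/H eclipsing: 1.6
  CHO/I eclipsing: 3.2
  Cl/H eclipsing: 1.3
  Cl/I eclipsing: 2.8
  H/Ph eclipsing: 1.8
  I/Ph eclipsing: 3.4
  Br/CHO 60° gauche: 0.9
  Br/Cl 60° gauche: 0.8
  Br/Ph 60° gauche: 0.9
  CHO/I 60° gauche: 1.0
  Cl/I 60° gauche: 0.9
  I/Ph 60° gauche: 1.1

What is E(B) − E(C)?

B (eclipsed): Ph–I eclipsed, CHO–H eclipsed, Cl–Br eclipsed; 3.4 + 1.6 + 2.2 = 7.2 kcal/mol.
C (staggered): Ph–Br gauche, CHO–Br gauche, CHO–I gauche, Cl–I gauche; 0.9 + 0.9 + 1.0 + 0.9 = 3.7 kcal/mol.
E(B) − E(C) = 7.2 − 3.7 = +3.5 kcal/mol.

+3.5 kcal/mol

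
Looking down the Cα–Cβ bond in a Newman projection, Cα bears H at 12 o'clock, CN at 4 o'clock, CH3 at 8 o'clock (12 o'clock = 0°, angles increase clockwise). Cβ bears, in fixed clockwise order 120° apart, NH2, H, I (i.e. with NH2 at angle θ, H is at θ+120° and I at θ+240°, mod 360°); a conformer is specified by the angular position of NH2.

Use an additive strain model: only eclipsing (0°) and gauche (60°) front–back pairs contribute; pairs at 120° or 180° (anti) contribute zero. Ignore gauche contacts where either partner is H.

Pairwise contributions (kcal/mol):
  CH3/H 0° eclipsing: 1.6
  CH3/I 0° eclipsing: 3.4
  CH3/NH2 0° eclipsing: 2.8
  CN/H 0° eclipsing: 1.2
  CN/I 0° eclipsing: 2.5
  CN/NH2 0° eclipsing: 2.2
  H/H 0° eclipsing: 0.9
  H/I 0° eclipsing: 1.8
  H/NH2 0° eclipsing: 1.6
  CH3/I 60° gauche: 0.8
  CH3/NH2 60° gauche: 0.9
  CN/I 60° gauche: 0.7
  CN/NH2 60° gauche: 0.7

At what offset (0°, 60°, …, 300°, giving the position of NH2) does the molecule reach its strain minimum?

60°

NH2 at 0° is eclipsed. H at 0° is eclipsed with NH2 at 0° (1.6); CN at 120° is eclipsed with H at 120° (1.2); CH3 at 240° is eclipsed with I at 240° (3.4). Total 6.2 kcal/mol.
NH2 at 60° is staggered. CN at 120° is gauche with NH2 at 60° (0.7); CH3 at 240° is gauche with I at 300° (0.8). Total 1.5 kcal/mol.
NH2 at 120° is eclipsed. H at 0° is eclipsed with I at 0° (1.8); CN at 120° is eclipsed with NH2 at 120° (2.2); CH3 at 240° is eclipsed with H at 240° (1.6). Total 5.6 kcal/mol.
NH2 at 180° is staggered. CN at 120° is gauche with NH2 at 180° (0.7); CN at 120° is gauche with I at 60° (0.7); CH3 at 240° is gauche with NH2 at 180° (0.9). Total 2.3 kcal/mol.
NH2 at 240° is eclipsed. H at 0° is eclipsed with H at 0° (0.9); CN at 120° is eclipsed with I at 120° (2.5); CH3 at 240° is eclipsed with NH2 at 240° (2.8). Total 6.2 kcal/mol.
NH2 at 300° is staggered. CN at 120° is gauche with I at 180° (0.7); CH3 at 240° is gauche with NH2 at 300° (0.9); CH3 at 240° is gauche with I at 180° (0.8). Total 2.4 kcal/mol.
The minimum (1.5 kcal/mol) occurs with NH2 at 60°.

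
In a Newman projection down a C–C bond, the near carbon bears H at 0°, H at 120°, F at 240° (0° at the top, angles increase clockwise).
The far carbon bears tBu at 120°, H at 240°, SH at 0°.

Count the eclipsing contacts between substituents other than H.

Every eclipsing pair involves H, so the count is 0.

0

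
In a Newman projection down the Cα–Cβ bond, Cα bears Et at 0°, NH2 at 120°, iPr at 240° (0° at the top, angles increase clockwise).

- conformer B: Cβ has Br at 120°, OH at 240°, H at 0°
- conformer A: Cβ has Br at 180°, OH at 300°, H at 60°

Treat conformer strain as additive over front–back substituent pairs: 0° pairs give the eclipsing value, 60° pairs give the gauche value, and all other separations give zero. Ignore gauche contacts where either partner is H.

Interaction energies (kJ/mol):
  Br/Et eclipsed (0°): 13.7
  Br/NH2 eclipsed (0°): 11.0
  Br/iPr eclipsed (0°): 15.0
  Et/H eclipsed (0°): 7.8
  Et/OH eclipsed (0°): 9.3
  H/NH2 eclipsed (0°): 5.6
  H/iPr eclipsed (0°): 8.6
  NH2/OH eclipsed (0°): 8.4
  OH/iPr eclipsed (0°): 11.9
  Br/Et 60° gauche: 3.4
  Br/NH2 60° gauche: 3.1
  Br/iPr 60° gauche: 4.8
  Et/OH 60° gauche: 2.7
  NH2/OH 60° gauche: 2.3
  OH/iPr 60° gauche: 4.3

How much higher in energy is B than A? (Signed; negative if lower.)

B (eclipsed): Et–H eclipsed, NH2–Br eclipsed, iPr–OH eclipsed; 7.8 + 11.0 + 11.9 = 30.7 kJ/mol.
A (staggered): Et–OH gauche, NH2–Br gauche, iPr–Br gauche, iPr–OH gauche; 2.7 + 3.1 + 4.8 + 4.3 = 14.9 kJ/mol.
E(B) − E(A) = 30.7 − 14.9 = +15.8 kJ/mol.

+15.8 kJ/mol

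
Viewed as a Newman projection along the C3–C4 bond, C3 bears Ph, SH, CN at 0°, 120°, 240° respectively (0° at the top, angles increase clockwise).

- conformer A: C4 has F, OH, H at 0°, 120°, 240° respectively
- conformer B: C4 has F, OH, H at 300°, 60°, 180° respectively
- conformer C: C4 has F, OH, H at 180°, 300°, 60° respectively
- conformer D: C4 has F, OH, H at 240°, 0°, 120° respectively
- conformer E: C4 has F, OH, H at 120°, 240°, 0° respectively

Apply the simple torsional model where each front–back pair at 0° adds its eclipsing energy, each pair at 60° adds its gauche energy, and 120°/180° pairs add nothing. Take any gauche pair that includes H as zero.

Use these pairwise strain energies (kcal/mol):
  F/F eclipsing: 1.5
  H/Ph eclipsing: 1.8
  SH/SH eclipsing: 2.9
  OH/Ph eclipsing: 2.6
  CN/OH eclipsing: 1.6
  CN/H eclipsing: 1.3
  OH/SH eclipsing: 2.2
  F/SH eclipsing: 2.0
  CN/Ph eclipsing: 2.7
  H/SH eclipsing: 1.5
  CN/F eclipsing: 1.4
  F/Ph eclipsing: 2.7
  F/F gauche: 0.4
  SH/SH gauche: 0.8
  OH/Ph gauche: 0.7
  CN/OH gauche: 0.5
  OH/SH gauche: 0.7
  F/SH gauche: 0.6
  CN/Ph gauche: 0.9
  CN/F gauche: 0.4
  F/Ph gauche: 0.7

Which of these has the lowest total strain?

C

A (eclipsed): Ph(0°)/F(0°) eclipsed 2.7; SH(120°)/OH(120°) eclipsed 2.2; CN(240°)/H(240°) eclipsed 1.3 → 6.2 kcal/mol.
B (staggered): Ph(0°)/F(300°) gauche 0.7; Ph(0°)/OH(60°) gauche 0.7; SH(120°)/OH(60°) gauche 0.7; CN(240°)/F(300°) gauche 0.4 → 2.5 kcal/mol.
C (staggered): Ph(0°)/OH(300°) gauche 0.7; SH(120°)/F(180°) gauche 0.6; CN(240°)/F(180°) gauche 0.4; CN(240°)/OH(300°) gauche 0.5 → 2.2 kcal/mol.
D (eclipsed): Ph(0°)/OH(0°) eclipsed 2.6; SH(120°)/H(120°) eclipsed 1.5; CN(240°)/F(240°) eclipsed 1.4 → 5.5 kcal/mol.
E (eclipsed): Ph(0°)/H(0°) eclipsed 1.8; SH(120°)/F(120°) eclipsed 2.0; CN(240°)/OH(240°) eclipsed 1.6 → 5.4 kcal/mol.
C has the lowest total (2.2 kcal/mol).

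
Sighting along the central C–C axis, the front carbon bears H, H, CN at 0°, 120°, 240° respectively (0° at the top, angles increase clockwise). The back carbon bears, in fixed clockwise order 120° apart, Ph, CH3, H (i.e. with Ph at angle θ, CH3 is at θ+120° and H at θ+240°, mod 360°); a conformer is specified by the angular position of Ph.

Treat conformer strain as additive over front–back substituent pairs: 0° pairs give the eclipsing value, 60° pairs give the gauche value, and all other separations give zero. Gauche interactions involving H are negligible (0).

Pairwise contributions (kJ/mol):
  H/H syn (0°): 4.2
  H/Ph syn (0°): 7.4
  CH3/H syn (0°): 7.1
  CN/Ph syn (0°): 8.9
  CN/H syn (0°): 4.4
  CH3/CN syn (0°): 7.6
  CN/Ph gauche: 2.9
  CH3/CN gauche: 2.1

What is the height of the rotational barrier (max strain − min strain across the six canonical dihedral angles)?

18.1 kJ/mol

Ph at 0° (eclipsed): H(0°)/Ph(0°) eclipsed 7.4; H(120°)/CH3(120°) eclipsed 7.1; CN(240°)/H(240°) eclipsed 4.4 → 18.9 kJ/mol.
Ph at 60° (staggered): CN(240°)/CH3(180°) gauche 2.1 → 2.1 kJ/mol.
Ph at 120° (eclipsed): H(0°)/H(0°) eclipsed 4.2; H(120°)/Ph(120°) eclipsed 7.4; CN(240°)/CH3(240°) eclipsed 7.6 → 19.2 kJ/mol.
Ph at 180° (staggered): CN(240°)/Ph(180°) gauche 2.9; CN(240°)/CH3(300°) gauche 2.1 → 5.0 kJ/mol.
Ph at 240° (eclipsed): H(0°)/CH3(0°) eclipsed 7.1; H(120°)/H(120°) eclipsed 4.2; CN(240°)/Ph(240°) eclipsed 8.9 → 20.2 kJ/mol.
Ph at 300° (staggered): CN(240°)/Ph(300°) gauche 2.9 → 2.9 kJ/mol.
Max at 240° (20.2 kJ/mol), min at 60° (2.1 kJ/mol); barrier = 18.1 kJ/mol.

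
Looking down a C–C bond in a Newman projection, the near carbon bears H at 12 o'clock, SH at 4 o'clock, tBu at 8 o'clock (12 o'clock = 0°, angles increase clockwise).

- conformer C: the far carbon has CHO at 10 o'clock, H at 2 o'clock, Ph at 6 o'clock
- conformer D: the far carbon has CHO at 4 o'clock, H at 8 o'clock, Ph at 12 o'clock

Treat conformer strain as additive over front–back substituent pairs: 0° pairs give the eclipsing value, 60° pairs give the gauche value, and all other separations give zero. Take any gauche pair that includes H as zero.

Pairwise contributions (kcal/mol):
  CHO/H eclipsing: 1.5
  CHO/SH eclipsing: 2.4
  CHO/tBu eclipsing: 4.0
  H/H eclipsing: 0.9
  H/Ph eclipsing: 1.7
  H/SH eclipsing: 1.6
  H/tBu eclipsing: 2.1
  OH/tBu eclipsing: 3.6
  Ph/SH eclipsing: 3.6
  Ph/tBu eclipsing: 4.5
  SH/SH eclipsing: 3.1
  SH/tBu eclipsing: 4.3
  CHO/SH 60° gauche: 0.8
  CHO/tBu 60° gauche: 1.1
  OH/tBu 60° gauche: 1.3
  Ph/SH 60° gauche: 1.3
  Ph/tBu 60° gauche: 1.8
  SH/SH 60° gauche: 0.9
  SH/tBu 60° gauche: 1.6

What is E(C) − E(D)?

-2.0 kcal/mol

C (staggered): SH(120°)/Ph(180°) gauche 1.3; tBu(240°)/CHO(300°) gauche 1.1; tBu(240°)/Ph(180°) gauche 1.8 → 4.2 kcal/mol.
D (eclipsed): H(0°)/Ph(0°) eclipsed 1.7; SH(120°)/CHO(120°) eclipsed 2.4; tBu(240°)/H(240°) eclipsed 2.1 → 6.2 kcal/mol.
E(C) − E(D) = 4.2 − 6.2 = -2.0 kcal/mol.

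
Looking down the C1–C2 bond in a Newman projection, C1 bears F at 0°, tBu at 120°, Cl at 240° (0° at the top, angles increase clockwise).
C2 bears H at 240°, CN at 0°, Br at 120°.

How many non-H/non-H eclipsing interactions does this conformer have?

2

Non-H eclipsing pairs: F(0°)/CN(0°); tBu(120°)/Br(120°) — 2 interactions.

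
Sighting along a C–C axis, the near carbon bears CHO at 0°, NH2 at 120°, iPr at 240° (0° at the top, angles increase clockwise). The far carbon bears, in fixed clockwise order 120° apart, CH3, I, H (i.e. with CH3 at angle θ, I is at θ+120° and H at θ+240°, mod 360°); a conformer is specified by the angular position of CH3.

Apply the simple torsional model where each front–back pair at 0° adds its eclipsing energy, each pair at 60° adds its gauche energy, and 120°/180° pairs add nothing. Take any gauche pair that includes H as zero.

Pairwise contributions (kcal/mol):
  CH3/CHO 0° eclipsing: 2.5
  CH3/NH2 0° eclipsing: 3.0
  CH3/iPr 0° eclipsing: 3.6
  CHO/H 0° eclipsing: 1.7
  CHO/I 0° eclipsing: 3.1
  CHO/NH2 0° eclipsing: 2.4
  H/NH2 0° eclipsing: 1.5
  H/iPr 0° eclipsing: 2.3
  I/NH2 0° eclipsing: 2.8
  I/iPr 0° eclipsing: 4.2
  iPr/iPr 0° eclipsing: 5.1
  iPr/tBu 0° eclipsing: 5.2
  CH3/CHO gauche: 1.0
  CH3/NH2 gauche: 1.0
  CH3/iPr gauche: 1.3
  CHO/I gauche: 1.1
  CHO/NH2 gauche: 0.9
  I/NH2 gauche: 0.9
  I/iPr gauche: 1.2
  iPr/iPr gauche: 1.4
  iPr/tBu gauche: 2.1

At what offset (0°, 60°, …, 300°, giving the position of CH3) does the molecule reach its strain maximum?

CH3 at 0° (eclipsed): CHO(0°)/CH3(0°) eclipsed 2.5; NH2(120°)/I(120°) eclipsed 2.8; iPr(240°)/H(240°) eclipsed 2.3 → 7.6 kcal/mol.
CH3 at 60° (staggered): CHO(0°)/CH3(60°) gauche 1.0; NH2(120°)/CH3(60°) gauche 1.0; NH2(120°)/I(180°) gauche 0.9; iPr(240°)/I(180°) gauche 1.2 → 4.1 kcal/mol.
CH3 at 120° (eclipsed): CHO(0°)/H(0°) eclipsed 1.7; NH2(120°)/CH3(120°) eclipsed 3.0; iPr(240°)/I(240°) eclipsed 4.2 → 8.9 kcal/mol.
CH3 at 180° (staggered): CHO(0°)/I(300°) gauche 1.1; NH2(120°)/CH3(180°) gauche 1.0; iPr(240°)/CH3(180°) gauche 1.3; iPr(240°)/I(300°) gauche 1.2 → 4.6 kcal/mol.
CH3 at 240° (eclipsed): CHO(0°)/I(0°) eclipsed 3.1; NH2(120°)/H(120°) eclipsed 1.5; iPr(240°)/CH3(240°) eclipsed 3.6 → 8.2 kcal/mol.
CH3 at 300° (staggered): CHO(0°)/CH3(300°) gauche 1.0; CHO(0°)/I(60°) gauche 1.1; NH2(120°)/I(60°) gauche 0.9; iPr(240°)/CH3(300°) gauche 1.3 → 4.3 kcal/mol.
The maximum (8.9 kcal/mol) occurs with CH3 at 120°.

120°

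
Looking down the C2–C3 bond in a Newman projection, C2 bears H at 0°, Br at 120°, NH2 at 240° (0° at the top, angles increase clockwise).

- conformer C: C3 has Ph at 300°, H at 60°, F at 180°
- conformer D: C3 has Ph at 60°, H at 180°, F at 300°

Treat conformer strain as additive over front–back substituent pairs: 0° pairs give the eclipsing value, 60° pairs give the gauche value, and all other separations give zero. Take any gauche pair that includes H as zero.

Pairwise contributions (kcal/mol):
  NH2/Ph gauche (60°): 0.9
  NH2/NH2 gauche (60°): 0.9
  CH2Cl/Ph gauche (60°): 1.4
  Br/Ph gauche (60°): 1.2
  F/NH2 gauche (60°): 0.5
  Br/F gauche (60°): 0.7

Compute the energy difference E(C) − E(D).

+0.4 kcal/mol

C is staggered. Br at 120° is gauche with F at 180° (0.7); NH2 at 240° is gauche with Ph at 300° (0.9); NH2 at 240° is gauche with F at 180° (0.5). Total 2.1 kcal/mol.
D is staggered. Br at 120° is gauche with Ph at 60° (1.2); NH2 at 240° is gauche with F at 300° (0.5). Total 1.7 kcal/mol.
E(C) − E(D) = 2.1 − 1.7 = +0.4 kcal/mol.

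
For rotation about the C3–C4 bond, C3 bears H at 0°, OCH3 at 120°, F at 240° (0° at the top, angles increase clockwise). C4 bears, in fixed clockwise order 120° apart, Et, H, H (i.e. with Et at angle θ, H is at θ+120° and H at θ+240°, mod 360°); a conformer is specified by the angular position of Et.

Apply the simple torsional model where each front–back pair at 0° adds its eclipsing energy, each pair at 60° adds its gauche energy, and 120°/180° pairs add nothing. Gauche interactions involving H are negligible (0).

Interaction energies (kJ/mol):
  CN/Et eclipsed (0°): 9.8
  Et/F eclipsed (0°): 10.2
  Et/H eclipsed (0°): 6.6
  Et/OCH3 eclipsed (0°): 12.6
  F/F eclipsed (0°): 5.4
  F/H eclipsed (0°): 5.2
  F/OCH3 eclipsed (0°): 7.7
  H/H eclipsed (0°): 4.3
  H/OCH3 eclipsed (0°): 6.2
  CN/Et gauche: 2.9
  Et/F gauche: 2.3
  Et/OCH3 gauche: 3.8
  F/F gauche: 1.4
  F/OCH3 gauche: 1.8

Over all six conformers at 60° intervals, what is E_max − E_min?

Et at 0° is eclipsed. H at 0° is eclipsed with Et at 0° (6.6); OCH3 at 120° is eclipsed with H at 120° (6.2); F at 240° is eclipsed with H at 240° (5.2). Total 18.0 kJ/mol.
Et at 60° is staggered. OCH3 at 120° is gauche with Et at 60° (3.8). Total 3.8 kJ/mol.
Et at 120° is eclipsed. H at 0° is eclipsed with H at 0° (4.3); OCH3 at 120° is eclipsed with Et at 120° (12.6); F at 240° is eclipsed with H at 240° (5.2). Total 22.1 kJ/mol.
Et at 180° is staggered. OCH3 at 120° is gauche with Et at 180° (3.8); F at 240° is gauche with Et at 180° (2.3). Total 6.1 kJ/mol.
Et at 240° is eclipsed. H at 0° is eclipsed with H at 0° (4.3); OCH3 at 120° is eclipsed with H at 120° (6.2); F at 240° is eclipsed with Et at 240° (10.2). Total 20.7 kJ/mol.
Et at 300° is staggered. F at 240° is gauche with Et at 300° (2.3). Total 2.3 kJ/mol.
Max at 120° (22.1 kJ/mol), min at 300° (2.3 kJ/mol); barrier = 19.8 kJ/mol.

19.8 kJ/mol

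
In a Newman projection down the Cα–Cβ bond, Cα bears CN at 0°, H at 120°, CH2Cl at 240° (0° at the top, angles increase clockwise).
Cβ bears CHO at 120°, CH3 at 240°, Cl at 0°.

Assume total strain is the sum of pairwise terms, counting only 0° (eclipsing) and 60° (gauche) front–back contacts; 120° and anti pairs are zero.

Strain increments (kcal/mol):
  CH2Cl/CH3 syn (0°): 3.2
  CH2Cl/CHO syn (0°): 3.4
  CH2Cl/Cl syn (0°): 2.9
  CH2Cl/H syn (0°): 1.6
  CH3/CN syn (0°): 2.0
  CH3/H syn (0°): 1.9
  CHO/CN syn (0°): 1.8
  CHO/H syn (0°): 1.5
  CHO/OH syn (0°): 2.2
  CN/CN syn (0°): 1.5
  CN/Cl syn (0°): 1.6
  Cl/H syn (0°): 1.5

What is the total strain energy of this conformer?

6.3 kcal/mol

This conformer (eclipsed): CN–Cl eclipsed, H–CHO eclipsed, CH2Cl–CH3 eclipsed; 1.6 + 1.5 + 3.2 = 6.3 kcal/mol.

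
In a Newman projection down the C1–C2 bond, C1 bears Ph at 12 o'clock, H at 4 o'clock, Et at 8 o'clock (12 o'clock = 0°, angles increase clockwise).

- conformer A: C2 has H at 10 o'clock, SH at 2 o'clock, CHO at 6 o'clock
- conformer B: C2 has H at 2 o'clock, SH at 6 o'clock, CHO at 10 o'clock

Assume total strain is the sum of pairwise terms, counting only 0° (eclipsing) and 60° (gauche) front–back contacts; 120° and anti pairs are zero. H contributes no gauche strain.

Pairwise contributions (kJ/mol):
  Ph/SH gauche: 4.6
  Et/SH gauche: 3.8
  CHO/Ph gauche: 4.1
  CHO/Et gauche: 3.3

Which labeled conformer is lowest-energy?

A (staggered): Ph–SH gauche, Et–CHO gauche; 4.6 + 3.3 = 7.9 kJ/mol.
B (staggered): Ph–CHO gauche, Et–SH gauche, Et–CHO gauche; 4.1 + 3.8 + 3.3 = 11.2 kJ/mol.
A has the lowest total (7.9 kJ/mol).

A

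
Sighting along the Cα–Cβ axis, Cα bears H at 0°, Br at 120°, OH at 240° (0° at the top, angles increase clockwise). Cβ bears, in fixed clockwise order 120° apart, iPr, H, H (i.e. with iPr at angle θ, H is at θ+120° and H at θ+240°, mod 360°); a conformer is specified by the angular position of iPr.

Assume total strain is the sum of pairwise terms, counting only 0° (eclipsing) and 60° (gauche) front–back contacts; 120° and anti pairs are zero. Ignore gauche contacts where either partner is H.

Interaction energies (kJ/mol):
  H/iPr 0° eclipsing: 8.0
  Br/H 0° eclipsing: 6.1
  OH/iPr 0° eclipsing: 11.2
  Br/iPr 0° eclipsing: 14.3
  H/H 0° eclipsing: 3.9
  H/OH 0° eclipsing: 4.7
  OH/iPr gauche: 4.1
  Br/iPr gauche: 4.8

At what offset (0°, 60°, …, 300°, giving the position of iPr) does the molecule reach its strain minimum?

300°

iPr at 0° (eclipsed): H–iPr eclipsed, Br–H eclipsed, OH–H eclipsed; 8.0 + 6.1 + 4.7 = 18.8 kJ/mol.
iPr at 60° (staggered): Br–iPr gauche; 4.8 = 4.8 kJ/mol.
iPr at 120° (eclipsed): H–H eclipsed, Br–iPr eclipsed, OH–H eclipsed; 3.9 + 14.3 + 4.7 = 22.9 kJ/mol.
iPr at 180° (staggered): Br–iPr gauche, OH–iPr gauche; 4.8 + 4.1 = 8.9 kJ/mol.
iPr at 240° (eclipsed): H–H eclipsed, Br–H eclipsed, OH–iPr eclipsed; 3.9 + 6.1 + 11.2 = 21.2 kJ/mol.
iPr at 300° (staggered): OH–iPr gauche; 4.1 = 4.1 kJ/mol.
The minimum (4.1 kJ/mol) occurs with iPr at 300°.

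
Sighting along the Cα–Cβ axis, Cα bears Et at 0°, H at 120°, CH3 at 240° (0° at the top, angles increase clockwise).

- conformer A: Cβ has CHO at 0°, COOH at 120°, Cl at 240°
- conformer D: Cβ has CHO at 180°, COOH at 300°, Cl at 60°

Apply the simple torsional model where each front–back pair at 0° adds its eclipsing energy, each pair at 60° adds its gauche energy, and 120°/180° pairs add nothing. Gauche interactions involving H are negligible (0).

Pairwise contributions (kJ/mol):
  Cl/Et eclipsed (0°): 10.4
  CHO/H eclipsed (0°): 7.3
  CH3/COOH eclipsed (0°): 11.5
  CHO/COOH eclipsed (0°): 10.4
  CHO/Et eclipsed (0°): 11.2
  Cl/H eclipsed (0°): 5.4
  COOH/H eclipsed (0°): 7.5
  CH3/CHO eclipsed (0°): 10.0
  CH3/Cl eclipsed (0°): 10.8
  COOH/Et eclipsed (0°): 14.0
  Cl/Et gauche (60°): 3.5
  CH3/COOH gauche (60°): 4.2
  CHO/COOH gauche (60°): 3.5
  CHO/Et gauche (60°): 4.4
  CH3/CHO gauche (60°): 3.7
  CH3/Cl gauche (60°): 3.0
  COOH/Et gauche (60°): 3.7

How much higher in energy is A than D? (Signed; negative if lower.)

+14.4 kJ/mol

A is eclipsed. Et at 0° is eclipsed with CHO at 0° (11.2); H at 120° is eclipsed with COOH at 120° (7.5); CH3 at 240° is eclipsed with Cl at 240° (10.8). Total 29.5 kJ/mol.
D is staggered. Et at 0° is gauche with COOH at 300° (3.7); Et at 0° is gauche with Cl at 60° (3.5); CH3 at 240° is gauche with CHO at 180° (3.7); CH3 at 240° is gauche with COOH at 300° (4.2). Total 15.1 kJ/mol.
E(A) − E(D) = 29.5 − 15.1 = +14.4 kJ/mol.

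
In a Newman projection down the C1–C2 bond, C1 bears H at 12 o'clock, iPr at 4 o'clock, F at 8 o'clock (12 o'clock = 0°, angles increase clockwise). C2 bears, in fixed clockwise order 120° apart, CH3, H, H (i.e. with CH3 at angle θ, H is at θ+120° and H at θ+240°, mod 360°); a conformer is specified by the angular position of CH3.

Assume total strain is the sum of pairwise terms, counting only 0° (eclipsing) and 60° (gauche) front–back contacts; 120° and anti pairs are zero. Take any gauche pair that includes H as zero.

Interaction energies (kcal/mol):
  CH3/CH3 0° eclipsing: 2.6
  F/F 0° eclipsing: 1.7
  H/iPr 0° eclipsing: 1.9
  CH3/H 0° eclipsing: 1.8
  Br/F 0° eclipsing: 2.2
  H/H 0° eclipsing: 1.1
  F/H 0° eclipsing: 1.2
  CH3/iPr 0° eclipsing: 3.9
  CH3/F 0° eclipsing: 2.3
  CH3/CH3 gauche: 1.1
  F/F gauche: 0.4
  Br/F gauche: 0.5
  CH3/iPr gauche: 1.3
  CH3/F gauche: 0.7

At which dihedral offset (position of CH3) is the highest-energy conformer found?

120°

CH3 at 0° is eclipsed. H at 0° is eclipsed with CH3 at 0° (1.8); iPr at 120° is eclipsed with H at 120° (1.9); F at 240° is eclipsed with H at 240° (1.2). Total 4.9 kcal/mol.
CH3 at 60° is staggered. iPr at 120° is gauche with CH3 at 60° (1.3). Total 1.3 kcal/mol.
CH3 at 120° is eclipsed. H at 0° is eclipsed with H at 0° (1.1); iPr at 120° is eclipsed with CH3 at 120° (3.9); F at 240° is eclipsed with H at 240° (1.2). Total 6.2 kcal/mol.
CH3 at 180° is staggered. iPr at 120° is gauche with CH3 at 180° (1.3); F at 240° is gauche with CH3 at 180° (0.7). Total 2.0 kcal/mol.
CH3 at 240° is eclipsed. H at 0° is eclipsed with H at 0° (1.1); iPr at 120° is eclipsed with H at 120° (1.9); F at 240° is eclipsed with CH3 at 240° (2.3). Total 5.3 kcal/mol.
CH3 at 300° is staggered. F at 240° is gauche with CH3 at 300° (0.7). Total 0.7 kcal/mol.
The maximum (6.2 kcal/mol) occurs with CH3 at 120°.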